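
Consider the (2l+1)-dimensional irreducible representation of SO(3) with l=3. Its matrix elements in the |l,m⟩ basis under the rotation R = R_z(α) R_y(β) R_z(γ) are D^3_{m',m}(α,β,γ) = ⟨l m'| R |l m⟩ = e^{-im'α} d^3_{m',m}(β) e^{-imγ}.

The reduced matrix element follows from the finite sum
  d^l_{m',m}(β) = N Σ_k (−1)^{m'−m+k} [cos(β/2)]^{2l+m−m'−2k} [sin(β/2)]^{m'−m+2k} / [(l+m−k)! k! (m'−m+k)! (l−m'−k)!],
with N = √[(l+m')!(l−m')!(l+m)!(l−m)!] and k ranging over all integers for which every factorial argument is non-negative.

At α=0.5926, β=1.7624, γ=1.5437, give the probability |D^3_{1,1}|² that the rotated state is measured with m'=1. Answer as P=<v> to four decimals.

P=0.0215

Split into d^3_{1,1}(β=1.7624) × two z-phases.
With c≡cos(β/2)=0.636226 and s≡sin(β/2)=0.771503, N=[24·2·24·2]^{1/2}=48.000000
Admissible k: 0..2 (factorial args all ≥0)
  k=0: (−1)^0·48.0000/(48)·0.6362^6·0.7715^0 = +0.066324
  k=1: (−1)^1·48.0000/(6)·0.6362^4·0.7715^2 = -0.780208
  k=2: (−1)^2·48.0000/(8)·0.6362^2·0.7715^4 = +0.860447
d^3_{1,1}(1.7624) = +0.066324 -0.780208 +0.860447 = +0.146563
|D^3_{1,1}|² = |d^3_{1,1}(β)|² = (+0.146563)² = 0.021481 (the z-rotation phases have unit modulus)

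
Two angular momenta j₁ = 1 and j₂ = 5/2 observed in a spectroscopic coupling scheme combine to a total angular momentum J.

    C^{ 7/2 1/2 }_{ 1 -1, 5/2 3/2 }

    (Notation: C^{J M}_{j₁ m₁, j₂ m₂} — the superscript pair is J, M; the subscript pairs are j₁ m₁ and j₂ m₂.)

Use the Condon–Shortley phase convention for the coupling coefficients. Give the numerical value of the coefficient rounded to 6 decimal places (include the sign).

√[8·0!2!5!/8! · 0!2!4!1!4!3!] = √(2304/7)
  +(−1)^0/∏(0,0,2,4,0,1)! = 1/48  (running 1/48)
⟨..|..⟩ = √(2304/7)·(1/48) = +0.377964

+√(1/7) ≈ +0.377964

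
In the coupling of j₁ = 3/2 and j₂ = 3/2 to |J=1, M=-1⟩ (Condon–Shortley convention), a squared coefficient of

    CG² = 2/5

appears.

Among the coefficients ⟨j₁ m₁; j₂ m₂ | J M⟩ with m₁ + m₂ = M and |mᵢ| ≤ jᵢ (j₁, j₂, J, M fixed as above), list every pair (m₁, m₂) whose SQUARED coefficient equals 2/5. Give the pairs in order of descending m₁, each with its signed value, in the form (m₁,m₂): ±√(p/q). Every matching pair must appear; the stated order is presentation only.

(-1/2,-1/2): −√(2/5)

Admissible pairs with m₁+m₂ = M = -1: (-3/2,1/2), (-1/2,-1/2), (1/2,-3/2)
  (m₁,m₂)=(1/2,-3/2): CG² = 3/10, CG = +√(3/10)
  (m₁,m₂)=(-1/2,-1/2): CG² = 2/5, CG = −√(2/5)   ← matches the target
  (m₁,m₂)=(-3/2,1/2): CG² = 3/10, CG = +√(3/10)
Pairs with CG² = 2/5: (-1/2,-1/2): −√(2/5)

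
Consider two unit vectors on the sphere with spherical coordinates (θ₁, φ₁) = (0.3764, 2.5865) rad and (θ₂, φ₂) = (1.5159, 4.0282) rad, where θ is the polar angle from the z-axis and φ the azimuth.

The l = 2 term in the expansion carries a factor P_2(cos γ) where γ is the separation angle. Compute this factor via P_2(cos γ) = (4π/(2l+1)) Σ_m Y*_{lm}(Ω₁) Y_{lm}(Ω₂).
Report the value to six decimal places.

-0.485512

Expand P_2 via completeness: Σ_{m} conj(Y_{2,m}) at Ω₁ times Y_{2,m} at Ω₂ —
  m=-2: Y*=(0.023198, -0.046751)  Y=(-0.077422, -0.377249)  product (-0.019433, -0.005132)
  m=-1: Y*=(-0.224437, 0.139181)  Y=(-0.026751, 0.032799)  product (0.001439, -0.011085)
  m=+0: Y*=(0.502944, -0.000000)  Y=(-0.312543, 0.000000)  product (-0.157192, 0.000000)
  m=+1: Y*=(0.224437, 0.139181)  Y=(0.026751, 0.032799)  product (0.001439, 0.011085)
  m=+2: Y*=(0.023198, 0.046751)  Y=(-0.077422, 0.377249)  product (-0.019433, 0.005132)
Total Σ_m = (-0.193179, 0.000000). Multiply by 2.513274: (-0.485512, 0.000000). P_2(cos γ) = -0.485512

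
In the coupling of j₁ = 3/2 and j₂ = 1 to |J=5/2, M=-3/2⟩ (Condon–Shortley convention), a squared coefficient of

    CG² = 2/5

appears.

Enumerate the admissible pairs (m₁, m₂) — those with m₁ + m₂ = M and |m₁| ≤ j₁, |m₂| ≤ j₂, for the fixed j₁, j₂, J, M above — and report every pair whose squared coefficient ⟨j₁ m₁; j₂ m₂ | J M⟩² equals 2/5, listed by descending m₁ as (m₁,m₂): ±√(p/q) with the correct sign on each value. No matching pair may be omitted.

(-3/2,0): +√(2/5)

Admissible pairs with m₁+m₂ = M = -3/2: (-3/2,0), (-1/2,-1)
  (m₁,m₂)=(-1/2,-1): CG² = 3/5, CG = +√(3/5)
  (m₁,m₂)=(-3/2,0): CG² = 2/5, CG = +√(2/5)   ← matches the target
Pairs with CG² = 2/5: (-3/2,0): +√(2/5)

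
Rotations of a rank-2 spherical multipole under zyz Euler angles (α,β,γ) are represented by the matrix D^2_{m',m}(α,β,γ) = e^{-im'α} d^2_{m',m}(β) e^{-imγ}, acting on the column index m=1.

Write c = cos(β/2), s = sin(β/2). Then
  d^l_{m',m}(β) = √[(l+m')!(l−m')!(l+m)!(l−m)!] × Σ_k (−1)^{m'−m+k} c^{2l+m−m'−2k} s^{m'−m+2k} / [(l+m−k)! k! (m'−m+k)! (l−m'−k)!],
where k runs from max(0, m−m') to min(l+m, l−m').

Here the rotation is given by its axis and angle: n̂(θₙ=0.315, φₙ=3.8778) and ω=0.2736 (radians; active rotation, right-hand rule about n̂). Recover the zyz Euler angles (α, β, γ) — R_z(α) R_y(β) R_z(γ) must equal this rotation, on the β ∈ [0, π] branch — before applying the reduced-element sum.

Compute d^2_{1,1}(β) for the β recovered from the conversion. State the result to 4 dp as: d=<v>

d=0.9911

Axis–angle → zyz. n̂ = (sinθₙcosφₙ, sinθₙsinφₙ, cosθₙ) = (-0.229580, -0.208036, +0.950796), ω = 0.2736.
R = I cosω + sinω [n̂]ₓ + (1−cosω) n̂n̂ᵀ gives
  R = [+0.964765, -0.255128, -0.064330; +0.258681, +0.964414, +0.054675; +0.048092, -0.069390, +0.996430]
β = atan2(√(R₁₃²+R₂₃²), R₃₃) = 0.084527; α = atan2(R₂₃, R₁₃) mod 2π = 2.437150; γ = atan2(R₃₂, −R₃₁) mod 2π = 4.106328
d^2_{1,1}(β=0.0845) via the finite sum:
Half-angle: c=0.999107, s=0.042251. N=√(6·1·6·1)=6.000000
The bounds max(0,m−m')=0 and min(l+m,l−m')=1 give 2 terms
  k=0: (−1)^0·6.0000/(6)·0.9991^4·0.0423^0 = +0.996433
  k=1: (−1)^1·6.0000/(2)·0.9991^2·0.0423^2 = -0.005346
d^2_{1,1}(0.0845) = +0.996433 -0.005346 = +0.991087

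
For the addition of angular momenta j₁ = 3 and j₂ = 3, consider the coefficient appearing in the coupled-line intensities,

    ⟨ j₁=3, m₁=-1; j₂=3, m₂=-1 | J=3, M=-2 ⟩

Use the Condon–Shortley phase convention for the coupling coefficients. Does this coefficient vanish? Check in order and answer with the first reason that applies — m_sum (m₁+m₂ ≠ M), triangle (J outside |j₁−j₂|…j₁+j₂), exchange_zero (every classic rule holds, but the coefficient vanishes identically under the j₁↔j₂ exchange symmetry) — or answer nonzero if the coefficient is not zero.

exchange_zero

m-sum: m₁+m₂ = -1+(-1) = -2, M = -2  ✓
triangle: |j₁−j₂| = 0 ≤ J = 3 ≤ j₁+j₂ = 6  ✓
exchange: j₁=j₂ and m₁=m₂, and (−1)^(j₁+j₂−J) = (−1)^3 = −1 forces ⟨j₁m₁;j₂m₂|JM⟩ = −⟨j₂m₂;j₁m₁|JM⟩ = −⟨j₁m₁;j₂m₂|JM⟩ ⇒ the coefficient vanishes identically
Racah sum check: Σ_k collapses to 0 ⇒ CG = 0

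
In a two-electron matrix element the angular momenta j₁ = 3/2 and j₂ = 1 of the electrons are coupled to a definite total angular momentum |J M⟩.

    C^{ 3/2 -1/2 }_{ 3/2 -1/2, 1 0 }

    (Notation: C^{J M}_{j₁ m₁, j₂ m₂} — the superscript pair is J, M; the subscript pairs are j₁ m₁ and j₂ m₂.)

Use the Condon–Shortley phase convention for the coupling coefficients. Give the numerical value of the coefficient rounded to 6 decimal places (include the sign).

−√(1/15) = -0.258199

√[4·1!2!1!/5! · 1!2!1!1!1!2!] = √(4/15)
  +(−1)^0/∏(0,1,2,1,0,0)! = 1/2  (running 1/2)
  +(−1)^1/∏(1,0,1,0,1,1)! = -1  (running -1/2)
⟨..|..⟩ = √(4/15)·(-1/2) = -0.258199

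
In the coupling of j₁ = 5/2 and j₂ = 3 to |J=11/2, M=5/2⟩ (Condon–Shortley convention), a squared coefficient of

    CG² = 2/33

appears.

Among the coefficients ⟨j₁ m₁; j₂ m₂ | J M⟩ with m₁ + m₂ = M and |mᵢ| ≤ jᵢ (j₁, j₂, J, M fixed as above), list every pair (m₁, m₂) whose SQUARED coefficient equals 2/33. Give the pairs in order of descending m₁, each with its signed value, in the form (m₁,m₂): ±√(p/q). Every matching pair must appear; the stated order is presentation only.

(-1/2,3): +√(2/33)

Admissible pairs with m₁+m₂ = M = 5/2: (-1/2,3), (1/2,2), (3/2,1), (5/2,0)
  (m₁,m₂)=(5/2,0): CG² = 4/33, CG = +√(4/33)
  (m₁,m₂)=(3/2,1): CG² = 5/11, CG = +√(5/11)
  (m₁,m₂)=(1/2,2): CG² = 4/11, CG = +√(4/11)
  (m₁,m₂)=(-1/2,3): CG² = 2/33, CG = +√(2/33)   ← matches the target
Pairs with CG² = 2/33: (-1/2,3): +√(2/33)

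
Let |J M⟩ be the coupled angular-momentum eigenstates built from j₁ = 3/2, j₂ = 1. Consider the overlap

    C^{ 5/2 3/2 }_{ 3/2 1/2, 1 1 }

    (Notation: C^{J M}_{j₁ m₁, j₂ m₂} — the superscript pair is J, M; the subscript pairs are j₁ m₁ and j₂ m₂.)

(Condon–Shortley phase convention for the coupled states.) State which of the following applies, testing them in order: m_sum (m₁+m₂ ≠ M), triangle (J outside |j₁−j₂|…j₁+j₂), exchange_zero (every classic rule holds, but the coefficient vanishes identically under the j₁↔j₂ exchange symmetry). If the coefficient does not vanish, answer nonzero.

nonzero

m-sum: m₁+m₂ = 1/2+1 = 3/2, M = 3/2  ✓
triangle: |j₁−j₂| = 1/2 ≤ J = 5/2 ≤ j₁+j₂ = 5/2  ✓
exchange: j₁≠j₂ or m₁≠m₂ — the exchange symmetry imposes no constraint here
value check: CG = +√(3/5) = +0.774597 ≠ 0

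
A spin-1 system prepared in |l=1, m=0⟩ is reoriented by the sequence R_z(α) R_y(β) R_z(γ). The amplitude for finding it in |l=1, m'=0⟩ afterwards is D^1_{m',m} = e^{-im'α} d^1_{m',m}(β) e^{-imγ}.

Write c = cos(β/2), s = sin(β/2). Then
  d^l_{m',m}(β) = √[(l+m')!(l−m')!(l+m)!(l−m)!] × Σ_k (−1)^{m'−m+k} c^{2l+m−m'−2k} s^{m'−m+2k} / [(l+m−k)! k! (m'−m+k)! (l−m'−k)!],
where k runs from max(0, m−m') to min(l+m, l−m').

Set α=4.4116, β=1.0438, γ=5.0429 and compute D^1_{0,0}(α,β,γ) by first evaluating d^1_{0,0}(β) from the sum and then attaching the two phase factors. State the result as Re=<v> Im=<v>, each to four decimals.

D^1_{0,0}(4.4116,1.0438,5.0429) = e^{-i·0·4.4116}·d^1_{0,0}(1.0438)·e^{-i·0·5.0429}. Compute d first:
Half-angle: c=0.866874, s=0.498528. N=√(1·1·1·1)=1.000000
k∈{0,1} keeps every argument non-negative
  k=0: (−1)^0·1.0000/(1)·0.8669^2·0.4985^0 = +0.751470
  k=1: (−1)^1·1.0000/(1)·0.8669^0·0.4985^2 = -0.248530
d^1_{0,0}(1.0438) = +0.751470 -0.248530 = +0.502939
D = (+1.000000+0.000000i)·(+0.502939)·(+1.000000+0.000000i) = +0.502939+0.000000i

Re=0.5029 Im=0.0000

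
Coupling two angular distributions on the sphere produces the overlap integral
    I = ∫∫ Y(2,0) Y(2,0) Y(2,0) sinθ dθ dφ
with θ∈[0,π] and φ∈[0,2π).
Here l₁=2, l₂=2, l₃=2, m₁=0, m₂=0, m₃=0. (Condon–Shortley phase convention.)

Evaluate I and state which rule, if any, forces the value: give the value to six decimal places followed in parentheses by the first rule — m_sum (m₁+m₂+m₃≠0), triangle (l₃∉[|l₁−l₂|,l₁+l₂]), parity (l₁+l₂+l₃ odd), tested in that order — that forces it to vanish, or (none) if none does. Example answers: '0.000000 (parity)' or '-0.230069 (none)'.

0.180224 (none)

Rules hold: Σm=0, L=6 even, 0≤2≤4.
N = 5·5·5 = 125
Δ = 2!·2!·2!/7! = 1/630
Racah Σ t=0..2: t=0:+1/8 t=1:−1/1 t=2:+1/8 = -3/4
⇒ 3j(2 2 2; 0 0 0)² = 2/35, sgn -1
(m-triple is (0,0,0) — same symbol as above.)
4πI² = N·(3j₀)²·(3jₘ)² = 20/49
I = +1·√(0.408163/4π) = 0.18022375
No selection rule forces the value: the integral is nonzero (none).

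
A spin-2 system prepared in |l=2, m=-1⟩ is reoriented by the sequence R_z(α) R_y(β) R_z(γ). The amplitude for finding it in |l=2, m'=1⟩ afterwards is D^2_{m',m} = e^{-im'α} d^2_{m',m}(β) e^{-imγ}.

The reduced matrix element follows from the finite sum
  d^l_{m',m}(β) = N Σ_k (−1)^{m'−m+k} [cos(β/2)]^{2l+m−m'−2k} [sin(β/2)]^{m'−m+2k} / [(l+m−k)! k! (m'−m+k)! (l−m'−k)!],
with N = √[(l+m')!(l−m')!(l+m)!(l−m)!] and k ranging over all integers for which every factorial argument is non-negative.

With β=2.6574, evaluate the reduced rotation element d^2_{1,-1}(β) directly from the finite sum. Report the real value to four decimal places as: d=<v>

d^2_{1,-1}(β=2.6574) via the finite sum:
With c≡cos(β/2)=0.239738 and s≡sin(β/2)=0.970838, N=[6·1·1·6]^{1/2}=6.000000
Admissible k: 0..1 (factorial args all ≥0)
  k=0: (−1)^2·6.0000/(2)·0.2397^2·0.9708^2 = +0.162513
  k=1: (−1)^3·6.0000/(6)·0.2397^0·0.9708^4 = -0.888354
d^2_{1,-1}(2.6574) = +0.162513 -0.888354 = -0.725841

d=-0.7258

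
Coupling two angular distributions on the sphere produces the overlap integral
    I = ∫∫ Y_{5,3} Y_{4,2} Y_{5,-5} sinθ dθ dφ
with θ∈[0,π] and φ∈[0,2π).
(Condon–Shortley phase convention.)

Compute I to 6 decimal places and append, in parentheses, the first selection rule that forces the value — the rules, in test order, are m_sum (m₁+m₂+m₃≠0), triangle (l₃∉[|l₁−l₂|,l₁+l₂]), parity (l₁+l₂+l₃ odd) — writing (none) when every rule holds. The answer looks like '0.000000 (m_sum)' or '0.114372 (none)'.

-0.184127 (none)

Rules hold: Σm=0, L=14 even, 1≤5≤9.
N = 11·9·11 = 1089
Δ = 4!·6!·4!/15! = 1/3153150
Racah Σ t=0..4: t=0:+1/69120 t=1:−1/1728 t=2:+1/576 t=3:−1/1728 t=4:+1/69120 = 7/11520
⇒ 3j(5 4 5; 0 0 0)² = 2/143, sgn -1
Racah Σ t=2..2: t=2:+1/69120 = 1/69120
⇒ 3j(5 4 5; 3 2 -5)² = 4/143, sgn +1
4πI² = N·(3j₀)²·(3jₘ)² = 72/169
I = -1·√(0.426036/4π) = -0.18412721
No selection rule forces the value: the integral is nonzero (none).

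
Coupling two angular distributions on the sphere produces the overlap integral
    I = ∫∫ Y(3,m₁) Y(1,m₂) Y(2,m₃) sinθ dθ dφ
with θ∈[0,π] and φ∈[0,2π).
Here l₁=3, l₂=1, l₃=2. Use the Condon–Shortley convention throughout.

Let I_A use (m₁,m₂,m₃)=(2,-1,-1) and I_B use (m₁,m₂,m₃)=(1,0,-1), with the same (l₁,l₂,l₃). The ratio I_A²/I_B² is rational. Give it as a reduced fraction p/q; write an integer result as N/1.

5/4

Shared (l₁,l₂,l₃)=(3,1,2): N and (l;000)² cancel in I_A²/I_B².
A: Δ = 2!·4!·0!/7! = 1/105; Racah Σ t=0..0: t=0:+1/12 = 1/12; ⇒ 3j(3 1 2; 2 -1 -1)² = 2/21, sgn -1
B: Δ = 2!·4!·0!/7! = 1/105; Racah Σ t=1..1: t=1:−1/6 = -1/6; ⇒ 3j(3 1 2; 1 0 -1)² = 8/105, sgn +1
I_A²/I_B² = (2/21)/(8/105) = 5/4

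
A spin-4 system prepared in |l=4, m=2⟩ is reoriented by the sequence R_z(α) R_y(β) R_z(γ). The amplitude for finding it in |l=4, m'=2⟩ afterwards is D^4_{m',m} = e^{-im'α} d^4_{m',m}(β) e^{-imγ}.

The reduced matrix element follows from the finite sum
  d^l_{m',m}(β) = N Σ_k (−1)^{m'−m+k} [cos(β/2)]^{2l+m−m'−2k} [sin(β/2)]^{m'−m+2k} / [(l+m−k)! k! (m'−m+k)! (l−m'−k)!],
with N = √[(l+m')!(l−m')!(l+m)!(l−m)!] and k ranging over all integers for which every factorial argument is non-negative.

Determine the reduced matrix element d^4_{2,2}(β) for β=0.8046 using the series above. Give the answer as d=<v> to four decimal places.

d=-0.3500

d^4_{2,2}(β=0.8046) via the finite sum:
Half-angle: c=0.920163, s=0.391536. N=√(720·2·720·2)=1440.000000
k: max(0,(2)−(2))=0 … min(4+(2),4−(2))=2
  k=0: (−1)^0·1440.0000/(1440)·0.9202^8·0.3915^0 = +0.513946
  k=1: (−1)^1·1440.0000/(120)·0.9202^6·0.3915^2 = -1.116638
  k=2: (−1)^2·1440.0000/(96)·0.9202^4·0.3915^4 = +0.252718
d^4_{2,2}(0.8046) = +0.513946 -1.116638 +0.252718 = -0.349974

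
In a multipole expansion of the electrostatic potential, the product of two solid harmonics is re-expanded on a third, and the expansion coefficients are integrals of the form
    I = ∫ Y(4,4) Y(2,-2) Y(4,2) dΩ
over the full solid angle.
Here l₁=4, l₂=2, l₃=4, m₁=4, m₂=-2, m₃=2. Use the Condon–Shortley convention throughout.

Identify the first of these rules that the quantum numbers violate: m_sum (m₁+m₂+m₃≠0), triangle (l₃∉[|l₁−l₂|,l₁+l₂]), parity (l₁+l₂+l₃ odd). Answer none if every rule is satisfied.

m_sum

m₁+m₂+m₃ = 4 − 2 + 2 = 4  ✗
triangle: |4−2|=2 ≤ l₃=4 ≤ 4+2=6
parity: l₁+l₂+l₃ = 10 is even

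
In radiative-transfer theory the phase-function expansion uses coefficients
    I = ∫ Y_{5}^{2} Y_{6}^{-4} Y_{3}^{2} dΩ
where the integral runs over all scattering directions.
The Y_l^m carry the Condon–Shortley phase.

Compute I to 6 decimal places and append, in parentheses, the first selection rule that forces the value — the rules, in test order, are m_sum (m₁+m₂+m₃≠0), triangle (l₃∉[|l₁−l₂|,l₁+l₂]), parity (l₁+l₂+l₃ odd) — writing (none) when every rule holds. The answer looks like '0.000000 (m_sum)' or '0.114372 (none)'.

m-sum 0 ✓  L=14 even ✓  1≤3≤11 ✓
Π(2lᵢ+1) = 11×13×7 = 1001
triangle coeff Δ(5,6,3) = 1/675675
Σ_t [3,5]: t=3:−1/8640 t=4:+1/2304 t=5:−1/8640 = 7/34560
(3j)²=7/429 [(5 6 3; 0 0 0)], sign=-1
Σ_t [1,2]: t=1:−1/60480 t=2:+1/34560 = 1/80640
(3j)²=6/1001 [(5 6 3; 2 -4 2)], sign=-1
⇒ 4πI² = 14/143
I = (+1)√(14/143/(4π)) = 0.08826552
No selection rule forces the value: the integral is nonzero (none).

0.088266 (none)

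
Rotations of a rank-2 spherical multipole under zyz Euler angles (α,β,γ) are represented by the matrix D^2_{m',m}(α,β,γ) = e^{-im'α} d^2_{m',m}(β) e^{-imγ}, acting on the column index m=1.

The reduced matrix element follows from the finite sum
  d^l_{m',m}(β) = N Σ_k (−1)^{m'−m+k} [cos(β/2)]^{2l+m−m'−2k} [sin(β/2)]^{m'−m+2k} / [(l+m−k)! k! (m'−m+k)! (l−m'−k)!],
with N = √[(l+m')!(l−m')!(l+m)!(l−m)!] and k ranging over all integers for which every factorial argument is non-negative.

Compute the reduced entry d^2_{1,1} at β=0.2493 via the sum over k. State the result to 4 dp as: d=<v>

d=0.9237

d^2_{1,1}(β=0.2493) via the finite sum:
With c≡cos(β/2)=0.992241 and s≡sin(β/2)=0.124327, N=[6·1·6·1]^{1/2}=6.000000
k∈{0,1} keeps every argument non-negative
  k=0: (−1)^0·6.0000/(6)·0.9922^4·0.1243^0 = +0.969324
  k=1: (−1)^1·6.0000/(2)·0.9922^2·0.1243^2 = -0.045655
d^2_{1,1}(0.2493) = +0.969324 -0.045655 = +0.923669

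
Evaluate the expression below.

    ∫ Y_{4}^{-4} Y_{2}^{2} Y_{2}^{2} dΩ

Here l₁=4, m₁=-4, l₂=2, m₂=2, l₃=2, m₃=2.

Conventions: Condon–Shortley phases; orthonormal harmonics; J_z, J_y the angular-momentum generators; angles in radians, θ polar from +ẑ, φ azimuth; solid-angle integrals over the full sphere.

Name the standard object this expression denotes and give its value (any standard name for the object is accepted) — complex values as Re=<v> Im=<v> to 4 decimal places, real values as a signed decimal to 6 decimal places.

Gaunt coefficient, +0.337168

This is a Gaunt coefficient — the integral of a triple product of spherical harmonics over the sphere.
Checks pass: Σm=0; 8 even; l₃=2∈[2,6].
(2·4+1)(2·2+1)(2·2+1) = 225
Δ: 4! 4! 0! / 9! → 1/630
sum: t=2:+1/16 = 1/16
3j²(4 2 2; 0 0 0) = Δ·Π!·Σ² = 2/35  (sign +1)
sum: t=4:+1/576 = 1/576
3j²(4 2 2; -4 2 2) = Δ·Π!·Σ² = 1/9  (sign +1)
combine: 4πI² = 225·2/35·1/9 = 10/7
take √, sign +1: I = 0.33716777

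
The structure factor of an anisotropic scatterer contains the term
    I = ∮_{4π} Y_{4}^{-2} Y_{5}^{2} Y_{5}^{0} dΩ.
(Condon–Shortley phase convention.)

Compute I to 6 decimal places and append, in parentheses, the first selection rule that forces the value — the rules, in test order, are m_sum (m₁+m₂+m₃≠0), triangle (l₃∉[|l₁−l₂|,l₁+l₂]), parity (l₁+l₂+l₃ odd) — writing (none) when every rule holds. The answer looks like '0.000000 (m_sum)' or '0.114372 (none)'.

Rules hold: Σm=0, L=14 even, 1≤5≤9.
N = 9·11·11 = 1089
Δ = 4!·4!·6!/15! = 1/3153150
Racah Σ t=0..4: t=0:+1/69120 t=1:−1/1728 t=2:+1/576 t=3:−1/1728 t=4:+1/69120 = 7/11520
⇒ 3j(4 5 5; 0 0 0)² = 2/143, sgn -1
Racah Σ t=2..4: t=2:+1/11520 t=3:−1/1728 t=4:+1/3456 = -7/34560
⇒ 3j(4 5 5; -2 2 0)² = 7/858, sgn +1
4πI² = N·(3j₀)²·(3jₘ)² = 21/169
I = -1·√(0.12426/4π) = -0.09944006
No selection rule forces the value: the integral is nonzero (none).

-0.099440 (none)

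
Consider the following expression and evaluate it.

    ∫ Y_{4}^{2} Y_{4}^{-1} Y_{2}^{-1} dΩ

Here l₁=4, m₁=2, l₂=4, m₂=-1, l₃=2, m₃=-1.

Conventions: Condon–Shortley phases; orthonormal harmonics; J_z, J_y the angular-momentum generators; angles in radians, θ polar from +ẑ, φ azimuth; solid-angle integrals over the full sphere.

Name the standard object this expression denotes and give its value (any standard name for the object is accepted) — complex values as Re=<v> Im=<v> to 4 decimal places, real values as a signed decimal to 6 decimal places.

This is a Gaunt coefficient — the integral of a triple product of spherical harmonics over the sphere.
m-sum 0 ✓  L=10 even ✓  0≤2≤8 ✓
Π(2lᵢ+1) = 9×9×5 = 405
triangle coeff Δ(4,4,2) = 1/13860
Σ_t [2,4]: t=2:+1/192 t=3:−1/36 t=4:+1/192 = -5/288
(3j)²=20/693 [(4 4 2; 0 0 0)], sign=-1
Σ_t [1,2]: t=1:−1/240 t=2:+1/96 = 1/160
(3j)²=27/1540 [(4 4 2; 2 -1 -1)], sign=-1
⇒ 4πI² = 1215/5929
I = (+1)√(1215/5929/(4π)) = 0.12770047

Gaunt coefficient, +0.127700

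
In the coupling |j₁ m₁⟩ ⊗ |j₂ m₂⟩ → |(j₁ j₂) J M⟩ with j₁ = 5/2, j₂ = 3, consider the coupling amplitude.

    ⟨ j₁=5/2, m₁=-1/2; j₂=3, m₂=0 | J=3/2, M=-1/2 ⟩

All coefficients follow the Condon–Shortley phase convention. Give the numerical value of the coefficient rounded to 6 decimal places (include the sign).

+√(4/35) ≈ +0.338062

triangle: 4!×1!×2!/8! = 48/40320
(j±m)!: 2!×3!×3!×3!×1!×2! = 864
prefactor² = (2J+1)×Δ×N² = 144/35
  k=2: +1/(2!×2!×1!×1!×0!×1!) = 1/4
  k=3: −1/(3!×1!×0!×0!×1!×2!) = -1/12
Σ = 1/6  ⇒  CG² = 144/35×(1/6)² = 4/35
CG = +√(4/35) = +0.338062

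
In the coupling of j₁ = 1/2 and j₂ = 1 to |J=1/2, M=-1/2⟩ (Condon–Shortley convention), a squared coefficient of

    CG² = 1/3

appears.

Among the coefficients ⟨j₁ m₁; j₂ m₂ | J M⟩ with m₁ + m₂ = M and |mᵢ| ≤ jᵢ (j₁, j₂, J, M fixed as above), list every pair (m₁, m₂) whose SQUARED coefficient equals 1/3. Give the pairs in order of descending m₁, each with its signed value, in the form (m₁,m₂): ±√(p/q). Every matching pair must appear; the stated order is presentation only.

(-1/2,0): −√(1/3)

Admissible pairs with m₁+m₂ = M = -1/2: (-1/2,0), (1/2,-1)
  (m₁,m₂)=(1/2,-1): CG² = 2/3, CG = +√(2/3)
  (m₁,m₂)=(-1/2,0): CG² = 1/3, CG = −√(1/3)   ← matches the target
Pairs with CG² = 1/3: (-1/2,0): −√(1/3)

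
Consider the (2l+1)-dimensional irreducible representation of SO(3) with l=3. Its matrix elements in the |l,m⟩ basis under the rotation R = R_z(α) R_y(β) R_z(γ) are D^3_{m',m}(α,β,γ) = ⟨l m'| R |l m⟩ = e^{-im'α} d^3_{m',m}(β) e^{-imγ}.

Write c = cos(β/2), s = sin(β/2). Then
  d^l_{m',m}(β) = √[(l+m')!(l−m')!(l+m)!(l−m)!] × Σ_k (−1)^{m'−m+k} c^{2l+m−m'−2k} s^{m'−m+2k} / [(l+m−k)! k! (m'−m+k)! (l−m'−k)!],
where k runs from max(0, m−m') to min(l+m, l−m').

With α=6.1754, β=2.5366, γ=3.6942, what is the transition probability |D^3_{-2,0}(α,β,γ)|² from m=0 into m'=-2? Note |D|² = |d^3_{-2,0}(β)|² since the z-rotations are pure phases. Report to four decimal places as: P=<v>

Split into d^3_{-2,0}(β=2.5366) × two z-phases.
Half-angle: c=0.297904, s=0.954596. N=√(1·120·6·6)=65.726707
The bounds max(0,m−m')=2 and min(l+m,l−m')=3 give 2 terms
  k=2: (−1)^0·65.7267/(12)·0.2979^4·0.9546^2 = +0.039310
  k=3: (−1)^1·65.7267/(12)·0.2979^2·0.9546^4 = -0.403638
d^3_{-2,0}(2.5366) = +0.039310 -0.403638 = -0.364327
|D^3_{-2,0}|² = |d^3_{-2,0}(β)|² = (-0.364327)² = 0.132734 (the z-rotation phases have unit modulus)

P=0.1327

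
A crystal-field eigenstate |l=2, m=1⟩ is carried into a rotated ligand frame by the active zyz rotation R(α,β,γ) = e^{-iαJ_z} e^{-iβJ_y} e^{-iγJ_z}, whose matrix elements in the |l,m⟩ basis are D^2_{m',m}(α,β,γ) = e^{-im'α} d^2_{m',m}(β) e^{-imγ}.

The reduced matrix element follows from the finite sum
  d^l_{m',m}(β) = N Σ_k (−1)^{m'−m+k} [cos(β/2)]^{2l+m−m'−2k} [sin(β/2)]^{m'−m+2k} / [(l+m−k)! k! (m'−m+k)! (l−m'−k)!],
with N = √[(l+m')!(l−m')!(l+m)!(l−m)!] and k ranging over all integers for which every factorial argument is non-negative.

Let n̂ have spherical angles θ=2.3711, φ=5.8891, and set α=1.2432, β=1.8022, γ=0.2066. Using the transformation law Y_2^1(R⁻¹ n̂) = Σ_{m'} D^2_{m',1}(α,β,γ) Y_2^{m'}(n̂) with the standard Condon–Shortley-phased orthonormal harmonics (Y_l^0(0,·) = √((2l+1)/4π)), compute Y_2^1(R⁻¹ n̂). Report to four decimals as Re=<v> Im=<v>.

Need the full column D^2_{m',1} for m'=−2..2 at α=1.2432, β=1.8022, γ=0.2066.
cos(β/2)=0.620748, sin(β/2)=0.784010
d^2_{-2,1}: single k=3 term ⇒ +0.598288;  D = -0.389532+0.454107i
d^2_{-1,1}: k∈[2..3] ⇒ +0.710551 -0.377822 = +0.332729;  D = +0.169409+0.286373i
d^2_{0,1}: k∈[1..2] ⇒ +0.459349 -0.732750 = -0.273401;  D = -0.267587+0.056084i
d^2_{1,1}: k∈[0..1] ⇒ +0.148478 -0.710551 = -0.562073;  D = -0.067843+0.557964i
d^2_{2,1}: single k=0 term ⇒ -0.375057;  D = +0.337948+0.162662i
Y_2^{m'}(θ=2.3711,φ=5.8891) and Σ D·Y over m':
  (-0.3895+0.4541i)·(+0.1321+0.1329i)  (+0.1694+0.2864i)·(-0.3565-0.1482i)  (-0.2676+0.0561i)·(+0.1718+0.0000i)  (-0.0678+0.5580i)·(+0.3565-0.1482i)  (+0.3379+0.1627i)·(+0.1321-0.1329i)
Y_2^1(R⁻¹ n̂) = -0.050919+0.076239i

Re=-0.0509 Im=0.0762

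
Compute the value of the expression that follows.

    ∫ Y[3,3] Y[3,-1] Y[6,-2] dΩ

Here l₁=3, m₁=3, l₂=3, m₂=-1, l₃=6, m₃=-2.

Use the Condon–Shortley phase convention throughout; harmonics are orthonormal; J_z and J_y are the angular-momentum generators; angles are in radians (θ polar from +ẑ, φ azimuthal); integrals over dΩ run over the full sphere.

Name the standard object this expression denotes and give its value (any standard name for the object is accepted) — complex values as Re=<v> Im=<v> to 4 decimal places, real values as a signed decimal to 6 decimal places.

Gaunt coefficient, +0.062728

This is a Gaunt coefficient — the integral of a triple product of spherical harmonics over the sphere.
Checks pass: Σm=0; 12 even; l₃=6∈[0,6].
(2·3+1)(2·3+1)(2·6+1) = 637
Δ: 0! 6! 6! / 13! → 1/12012
sum: t=0:+1/1296 = 1/1296
3j²(3 3 6; 0 0 0) = Δ·Π!·Σ² = 100/3003  (sign +1)
sum: t=0:+1/34560 = 1/34560
3j²(3 3 6; 3 -1 -2) = Δ·Π!·Σ² = 1/429  (sign +1)
combine: 4πI² = 637·100/3003·1/429 = 700/14157
take √, sign +1: I = 0.06272757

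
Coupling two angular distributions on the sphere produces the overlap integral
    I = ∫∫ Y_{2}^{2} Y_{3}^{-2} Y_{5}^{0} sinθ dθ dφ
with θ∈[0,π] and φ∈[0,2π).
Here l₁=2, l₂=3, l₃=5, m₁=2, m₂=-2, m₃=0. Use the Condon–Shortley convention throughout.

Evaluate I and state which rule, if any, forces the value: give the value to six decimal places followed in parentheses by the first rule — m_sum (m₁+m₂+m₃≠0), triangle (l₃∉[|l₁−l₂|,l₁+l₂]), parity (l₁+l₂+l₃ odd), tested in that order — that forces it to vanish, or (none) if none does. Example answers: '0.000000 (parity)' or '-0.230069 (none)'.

m-sum 0 ✓  L=10 even ✓  1≤5≤5 ✓
Π(2lᵢ+1) = 5×7×11 = 385
triangle coeff Δ(2,3,5) = 1/2310
Σ_t [0,0]: t=0:+1/144 = 1/144
(3j)²=10/231 [(2 3 5; 0 0 0)], sign=-1
Σ_t [0,0]: t=0:+1/2880 = 1/2880
(3j)²=1/462 [(2 3 5; 2 -2 0)], sign=-1
⇒ 4πI² = 25/693
I = (+1)√(25/693/(4π)) = 0.05357948
No selection rule forces the value: the integral is nonzero (none).

0.053579 (none)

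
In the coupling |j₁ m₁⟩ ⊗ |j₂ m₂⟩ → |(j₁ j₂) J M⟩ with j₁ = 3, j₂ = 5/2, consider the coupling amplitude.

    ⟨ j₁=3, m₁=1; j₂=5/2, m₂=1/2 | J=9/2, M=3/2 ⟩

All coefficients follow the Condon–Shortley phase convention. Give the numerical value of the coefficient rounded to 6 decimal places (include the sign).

+0.147122

j₁+j₂−J=1  J+j₁−j₂=5  J−j₁+j₂=4  j₁+j₂+J+1=11
(j₁±m₁, j₂±m₂, J±M) = (4,2,3,2,6,3)
P² = 138240/77
sum k=0..1:
  [0] +1/72 = 1/72
  [1] −1/96 = -1/96
S = 1/288
C² = P²·S² = 5/231 ; C = +0.147122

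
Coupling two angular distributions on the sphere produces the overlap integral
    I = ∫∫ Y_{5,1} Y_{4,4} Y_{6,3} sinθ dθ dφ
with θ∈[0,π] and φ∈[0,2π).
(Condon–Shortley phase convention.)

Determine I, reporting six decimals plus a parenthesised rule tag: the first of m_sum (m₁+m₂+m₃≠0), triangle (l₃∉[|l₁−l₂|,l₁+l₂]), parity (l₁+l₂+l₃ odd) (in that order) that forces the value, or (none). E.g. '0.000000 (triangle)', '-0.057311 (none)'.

Σmᵢ = 8 ≠ 0, so the φ-integral vanishes; I = 0

0.000000 (m_sum)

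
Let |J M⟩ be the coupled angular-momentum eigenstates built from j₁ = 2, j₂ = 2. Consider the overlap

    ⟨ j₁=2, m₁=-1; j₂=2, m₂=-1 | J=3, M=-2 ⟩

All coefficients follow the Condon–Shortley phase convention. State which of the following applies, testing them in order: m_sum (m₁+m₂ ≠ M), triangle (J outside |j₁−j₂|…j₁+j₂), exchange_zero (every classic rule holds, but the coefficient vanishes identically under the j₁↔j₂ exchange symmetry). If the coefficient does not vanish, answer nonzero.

m-sum: m₁+m₂ = -1+(-1) = -2, M = -2  ✓
triangle: |j₁−j₂| = 0 ≤ J = 3 ≤ j₁+j₂ = 4  ✓
exchange: j₁=j₂ and m₁=m₂, and (−1)^(j₁+j₂−J) = (−1)^1 = −1 forces ⟨j₁m₁;j₂m₂|JM⟩ = −⟨j₂m₂;j₁m₁|JM⟩ = −⟨j₁m₁;j₂m₂|JM⟩ ⇒ the coefficient vanishes identically
Racah sum check: Σ_k collapses to 0 ⇒ CG = 0

exchange_zero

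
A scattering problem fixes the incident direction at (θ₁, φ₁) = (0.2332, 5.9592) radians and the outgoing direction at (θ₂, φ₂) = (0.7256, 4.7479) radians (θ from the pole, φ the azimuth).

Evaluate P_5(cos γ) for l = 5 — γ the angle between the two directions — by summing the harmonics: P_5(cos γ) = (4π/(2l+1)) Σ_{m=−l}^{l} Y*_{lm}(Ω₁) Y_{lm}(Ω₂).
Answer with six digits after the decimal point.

Term-by-term m-sum for l=5 (normalisation 4π/11 = 1.142397):
  m=-5: (-0.000015-0.000306i) × (+0.010548+0.058781i) = +0.000018-0.000004i  (running Σ = +0.000018-0.000004i)
  m=-4: (+0.001105-0.003920i) × (+0.210761-0.030140i) = +0.000115-0.000859i  (running Σ = +0.000133-0.000864i)
  m=-3: (+0.018096-0.026517i) × (-0.043392-0.405764i) = -0.011545-0.006192i  (running Σ = -0.011412-0.007056i)
  m=-2: (+0.129169-0.097782i) × (-0.378108+0.026899i) = -0.046210+0.040447i  (running Σ = -0.057622+0.033391i)
  m=-1: (+0.460597-0.154677i) × (-0.001944-0.054730i) = -0.009361-0.024908i  (running Σ = -0.066983+0.008483i)
  m=0: (+0.590437-0.000000i) × (-0.388755+0.000000i) = -0.229535+0.000000i  (running Σ = -0.296518+0.008483i)
  m=1: (-0.460597-0.154677i) × (+0.001944-0.054730i) = -0.009361+0.024908i  (running Σ = -0.305879+0.033391i)
  m=2: (+0.129169+0.097782i) × (-0.378108-0.026899i) = -0.046210-0.040447i  (running Σ = -0.352089-0.007056i)
  m=3: (-0.018096-0.026517i) × (+0.043392-0.405764i) = -0.011545+0.006192i  (running Σ = -0.363634-0.000864i)
  m=4: (+0.001105+0.003920i) × (+0.210761+0.030140i) = +0.000115+0.000859i  (running Σ = -0.363519-0.000004i)
  m=5: (+0.000015-0.000306i) × (-0.010548+0.058781i) = +0.000018+0.000004i  (running Σ = -0.363501-0.000000i)
Accumulated sum -0.363501-0.000000i; after 4π/(2l+1) scaling, -0.415263-0.000000i ⇒ P_5 = -0.415263

-0.415263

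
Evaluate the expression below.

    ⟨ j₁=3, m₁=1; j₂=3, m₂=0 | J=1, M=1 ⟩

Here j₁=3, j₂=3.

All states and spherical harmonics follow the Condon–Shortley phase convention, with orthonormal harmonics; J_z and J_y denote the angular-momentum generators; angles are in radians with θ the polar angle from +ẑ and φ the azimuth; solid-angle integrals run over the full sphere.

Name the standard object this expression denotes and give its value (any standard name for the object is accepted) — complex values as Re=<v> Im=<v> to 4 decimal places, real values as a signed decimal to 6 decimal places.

Clebsch–Gordan coefficient, +√(3/14) ≈ +0.462910

This is a Clebsch–Gordan (vector-coupling) coefficient.
√[3·5!1!1!/8! · 4!2!3!3!2!0!] = √(216/7)
  +(−1)^2/∏(2,3,0,1,1,0)! = 1/12  (running 1/12)
⟨..|..⟩ = √(216/7)·(1/12) = +0.462910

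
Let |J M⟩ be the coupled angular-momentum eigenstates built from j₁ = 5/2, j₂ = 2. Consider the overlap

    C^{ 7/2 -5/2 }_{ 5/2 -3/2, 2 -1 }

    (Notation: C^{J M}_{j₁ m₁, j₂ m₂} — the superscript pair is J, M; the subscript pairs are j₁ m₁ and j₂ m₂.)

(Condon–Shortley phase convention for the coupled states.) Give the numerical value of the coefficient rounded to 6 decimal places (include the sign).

j₁+j₂−J=1  J+j₁−j₂=4  J−j₁+j₂=3  j₁+j₂+J+1=9
(j₁±m₁, j₂±m₂, J±M) = (1,4,1,3,1,6)
P² = 2304/7
sum k=0..1:
  [0] +1/48 = 1/48
  [1] −1/36 = -1/36
S = -1/144
C² = P²·S² = 1/63 ; C = -0.125988

−√(1/63) = -0.125988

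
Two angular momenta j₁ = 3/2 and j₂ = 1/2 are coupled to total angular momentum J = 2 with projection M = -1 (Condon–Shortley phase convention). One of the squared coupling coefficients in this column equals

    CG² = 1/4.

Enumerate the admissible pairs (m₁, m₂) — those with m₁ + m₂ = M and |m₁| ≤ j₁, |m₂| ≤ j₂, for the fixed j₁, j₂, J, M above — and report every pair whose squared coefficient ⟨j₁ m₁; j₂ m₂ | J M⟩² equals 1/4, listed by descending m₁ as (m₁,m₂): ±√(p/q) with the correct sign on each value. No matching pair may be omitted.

(-3/2,1/2): +√(1/4)

Admissible pairs with m₁+m₂ = M = -1: (-3/2,1/2), (-1/2,-1/2)
  (m₁,m₂)=(-1/2,-1/2): CG² = 3/4, CG = +√(3/4)
  (m₁,m₂)=(-3/2,1/2): CG² = 1/4, CG = +√(1/4)   ← matches the target
Pairs with CG² = 1/4: (-3/2,1/2): +√(1/4)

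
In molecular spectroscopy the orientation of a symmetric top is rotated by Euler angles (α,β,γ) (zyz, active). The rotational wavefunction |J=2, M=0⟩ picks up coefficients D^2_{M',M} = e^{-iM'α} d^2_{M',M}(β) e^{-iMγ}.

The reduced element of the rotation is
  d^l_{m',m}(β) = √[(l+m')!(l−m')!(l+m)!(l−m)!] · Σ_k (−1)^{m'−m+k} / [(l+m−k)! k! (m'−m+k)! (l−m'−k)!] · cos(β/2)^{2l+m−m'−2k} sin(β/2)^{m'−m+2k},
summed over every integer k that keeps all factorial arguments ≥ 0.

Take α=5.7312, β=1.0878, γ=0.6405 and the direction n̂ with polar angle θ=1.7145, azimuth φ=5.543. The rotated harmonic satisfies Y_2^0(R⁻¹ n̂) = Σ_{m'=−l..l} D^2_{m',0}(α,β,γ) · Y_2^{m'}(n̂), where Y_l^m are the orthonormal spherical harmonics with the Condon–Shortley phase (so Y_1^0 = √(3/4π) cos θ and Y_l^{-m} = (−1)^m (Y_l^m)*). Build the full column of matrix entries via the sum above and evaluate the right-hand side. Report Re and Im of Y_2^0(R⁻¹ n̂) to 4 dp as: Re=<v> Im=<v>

Need the full column D^2_{m',0} for m'=−2..2 at α=5.7312, β=1.0878, γ=0.6405.
cos(β/2)=0.855697, sin(β/2)=0.517477
d^2_{-2,0}: single k=2 term ⇒ +0.480284;  D = +0.216154-0.428894i
d^2_{-1,0}: k∈[1..2] ⇒ +0.794194 -0.290449 = +0.503746;  D = +0.428932-0.264154i
d^2_{0,0}: k∈[0..2] ⇒ +0.536142 -0.784300 +0.071708 = -0.176450;  D = -0.176450+0.000000i
d^2_{1,0}: k∈[0..1] ⇒ -0.794194 +0.290449 = -0.503746;  D = -0.428932-0.264154i
d^2_{2,0}: single k=0 term ⇒ +0.480284;  D = +0.216154+0.428894i
Y_2^{m'}(θ=1.7145,φ=5.543) and Σ D·Y over m':
  (+0.2162-0.4289i)·(+0.0342+0.3768i)  (+0.4289-0.2642i)·(-0.0808-0.0738i)  (-0.1765+0.0000i)·(-0.2960+0.0000i)  (-0.4289-0.2642i)·(+0.0808-0.0738i)  (+0.2162+0.4289i)·(+0.0342-0.3768i)
Y_2^0(R⁻¹ n̂) = +0.281849+0.000000i

Re=0.2818 Im=0.0000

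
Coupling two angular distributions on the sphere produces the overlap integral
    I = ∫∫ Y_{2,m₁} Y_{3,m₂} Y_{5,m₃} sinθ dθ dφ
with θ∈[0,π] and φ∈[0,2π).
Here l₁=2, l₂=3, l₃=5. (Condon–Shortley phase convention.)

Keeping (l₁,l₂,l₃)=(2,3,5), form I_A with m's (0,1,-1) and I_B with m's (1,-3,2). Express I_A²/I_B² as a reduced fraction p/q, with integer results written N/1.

90/7

l's match ⇒ only the (l;m) 3-j factors differ between A and B.
A: triangle coeff Δ(2,3,5) = 1/2310; Σ_t [0,0]: t=0:+1/192 = 1/192; (3j)²=3/77 [(2 3 5; 0 1 -1)], sign=+1
B: triangle coeff Δ(2,3,5) = 1/2310; Σ_t [0,0]: t=0:+1/4320 = 1/4320; (3j)²=1/330 [(2 3 5; 1 -3 2)], sign=-1
I_A²/I_B² = (3/77)/(1/330) = 90/7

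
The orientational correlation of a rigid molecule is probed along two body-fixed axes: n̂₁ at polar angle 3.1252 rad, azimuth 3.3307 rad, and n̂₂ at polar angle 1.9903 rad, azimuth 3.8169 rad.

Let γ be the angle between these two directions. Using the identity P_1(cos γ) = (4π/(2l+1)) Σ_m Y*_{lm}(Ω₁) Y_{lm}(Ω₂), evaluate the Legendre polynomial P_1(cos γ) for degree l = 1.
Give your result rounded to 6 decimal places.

Term-by-term m-sum for l=1 (normalisation 4π/3 = 4.188790):
  m=-1: (-0.005562-0.001065i) × (-0.246281+0.197254i) = +0.001580-0.000835i  (running Σ = +0.001580-0.000835i)
  m=0: (-0.488537-0.000000i) × (-0.199011+0.000000i) = +0.097224+0.000000i  (running Σ = +0.098804-0.000835i)
  m=1: (+0.005562-0.001065i) × (+0.246281+0.197254i) = +0.001580+0.000835i  (running Σ = +0.100384+0.000000i)
Total Σ_m = +0.100384+0.000000i. Multiply by 4.188790: +0.420488+0.000000i. P_1(cos γ) = 0.420488

0.420488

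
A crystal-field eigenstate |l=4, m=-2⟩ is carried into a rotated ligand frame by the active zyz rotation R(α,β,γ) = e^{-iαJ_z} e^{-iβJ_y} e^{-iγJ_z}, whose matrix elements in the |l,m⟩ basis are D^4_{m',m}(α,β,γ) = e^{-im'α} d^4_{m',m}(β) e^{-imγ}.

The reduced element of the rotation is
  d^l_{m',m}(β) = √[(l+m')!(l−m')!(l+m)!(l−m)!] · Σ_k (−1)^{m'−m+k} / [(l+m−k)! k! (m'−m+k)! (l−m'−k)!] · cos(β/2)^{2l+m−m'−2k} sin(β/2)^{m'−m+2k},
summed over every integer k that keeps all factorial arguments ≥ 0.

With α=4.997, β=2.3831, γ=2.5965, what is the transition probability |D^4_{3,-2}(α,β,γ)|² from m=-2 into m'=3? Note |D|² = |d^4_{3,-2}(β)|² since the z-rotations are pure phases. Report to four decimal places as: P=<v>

D^4_{3,-2}(4.9970,2.3831,2.5965) = e^{-i·3·4.9970}·d^4_{3,-2}(2.3831)·e^{-i·-2·2.5965}. Compute d first:
Half-angle: c=0.370220, s=0.928944. N=√(5040·1·2·720)=2693.993318
The bounds max(0,m−m')=0 and min(l+m,l−m')=1 give 2 terms
  k=0: (−1)^5·2693.9933/(240)·0.3702^3·0.9289^5 = -0.394016
  k=1: (−1)^6·2693.9933/(720)·0.3702^1·0.9289^7 = +0.826896
d^4_{3,-2}(2.3831) = -0.394016 +0.826896 = +0.432880
|D^4_{3,-2}|² = |d^4_{3,-2}(β)|² = (+0.432880)² = 0.187385 (the z-rotation phases have unit modulus)

P=0.1874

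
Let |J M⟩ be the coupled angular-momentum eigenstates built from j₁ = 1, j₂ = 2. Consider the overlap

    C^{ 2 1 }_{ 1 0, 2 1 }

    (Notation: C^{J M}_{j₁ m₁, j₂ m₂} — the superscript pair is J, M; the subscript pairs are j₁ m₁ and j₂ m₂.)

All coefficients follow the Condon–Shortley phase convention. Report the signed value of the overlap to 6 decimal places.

-0.408248  (= −√(1/6))

j₁+j₂−J=1  J+j₁−j₂=1  J−j₁+j₂=3  j₁+j₂+J+1=6
(j₁±m₁, j₂±m₂, J±M) = (1,1,3,1,3,1)
P² = 3/2
sum k=0..1:
  [0] +1/6 = 1/6
  [1] −1/2 = -1/2
S = -1/3
C² = P²·S² = 1/6 ; C = -0.408248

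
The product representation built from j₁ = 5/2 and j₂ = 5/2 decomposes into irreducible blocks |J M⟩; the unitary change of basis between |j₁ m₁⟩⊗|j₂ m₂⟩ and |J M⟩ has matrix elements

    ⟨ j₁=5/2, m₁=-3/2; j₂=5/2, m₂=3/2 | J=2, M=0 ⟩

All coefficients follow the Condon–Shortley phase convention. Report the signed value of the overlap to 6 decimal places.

−√(1/84) ≈ -0.109109

triangle: 3!*2!*2!/8! = 24/40320
(j±m)!: 1!*4!*4!*1!*2!*2! = 2304
prefactor² = (2J+1)*Δ*N² = 48/7
  k=2: +1/(2!*1!*2!*2!*0!*0!) = 1/8
  k=3: −1/(3!*0!*1!*1!*1!*1!) = -1/6
Σ = -1/24  ⇒  CG² = 48/7*(-1/24)² = 1/84
CG = −√(1/84) = -0.109109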